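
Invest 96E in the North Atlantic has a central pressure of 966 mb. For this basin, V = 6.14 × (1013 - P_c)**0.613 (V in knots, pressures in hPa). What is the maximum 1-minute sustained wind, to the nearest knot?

65 kt

ΔP = 1013 − 966 = 47 mb.
47^0.613 ≈ 10.592.
V ≈ 6.14 × 10.592 ≈ 65.0 kt.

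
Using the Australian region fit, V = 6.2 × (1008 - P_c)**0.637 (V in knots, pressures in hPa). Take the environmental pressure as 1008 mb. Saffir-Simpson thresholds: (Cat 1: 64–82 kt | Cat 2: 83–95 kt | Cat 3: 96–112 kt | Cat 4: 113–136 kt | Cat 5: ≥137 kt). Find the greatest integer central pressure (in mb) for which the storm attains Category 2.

949 mb

Category 2 begins at V = 83 kt.
Required ΔP = (83/6.2)^(1/0.637) = 13.387^1.570 ≈ 58.71 mb.
P_c ≤ 1008 − 58.71 = 949.29, so the highest integer P_c is 949 mb.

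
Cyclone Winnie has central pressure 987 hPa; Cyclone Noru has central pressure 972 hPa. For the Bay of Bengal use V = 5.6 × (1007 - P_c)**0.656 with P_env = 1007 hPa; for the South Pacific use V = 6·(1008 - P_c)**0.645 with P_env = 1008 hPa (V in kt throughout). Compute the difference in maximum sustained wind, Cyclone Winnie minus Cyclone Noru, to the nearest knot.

Cyclone Winnie: ΔP = 20; V ≈ 5.6 × 20^0.656 ≈ 39.96 kt.
Cyclone Noru: ΔP = 36; V ≈ 6 × 36^0.645 ≈ 60.53 kt.
Difference ≈ 39.96 − 60.53 = -20.57 → -21 kt.

-21 kt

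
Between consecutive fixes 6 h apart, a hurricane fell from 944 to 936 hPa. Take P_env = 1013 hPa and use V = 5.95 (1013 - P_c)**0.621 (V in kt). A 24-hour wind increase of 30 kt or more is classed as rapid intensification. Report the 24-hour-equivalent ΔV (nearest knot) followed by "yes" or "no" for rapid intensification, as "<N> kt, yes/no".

23 kt, no

V₁: ΔP = 69, V ≈ 5.95 × 69^0.621 ≈ 82.50 kt.
V₂: ΔP = 77, V ≈ 5.95 × 77^0.621 ≈ 88.31 kt.
ΔV over 6 h = 5.81 kt → 24 h equivalent = 5.81 × 24/6 ≈ 23.24 kt.
23 kt < 30 kt ⇒ not rapid intensification.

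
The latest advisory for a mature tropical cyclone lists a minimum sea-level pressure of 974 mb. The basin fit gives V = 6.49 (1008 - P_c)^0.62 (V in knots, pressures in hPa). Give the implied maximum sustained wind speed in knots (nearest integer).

ΔP = 1008 − 974 = 34 mb.
34^0.62 ≈ 8.903.
V ≈ 6.49 × 8.903 ≈ 57.8 kt.

58 kt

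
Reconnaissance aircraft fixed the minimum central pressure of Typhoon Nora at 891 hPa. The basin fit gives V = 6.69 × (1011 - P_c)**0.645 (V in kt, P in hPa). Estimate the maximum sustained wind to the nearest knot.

ΔP = 1011 − 891 = 120 hPa.
120^0.645 ≈ 21.932.
V ≈ 6.69 × 21.932 ≈ 146.7 kt.

147 kt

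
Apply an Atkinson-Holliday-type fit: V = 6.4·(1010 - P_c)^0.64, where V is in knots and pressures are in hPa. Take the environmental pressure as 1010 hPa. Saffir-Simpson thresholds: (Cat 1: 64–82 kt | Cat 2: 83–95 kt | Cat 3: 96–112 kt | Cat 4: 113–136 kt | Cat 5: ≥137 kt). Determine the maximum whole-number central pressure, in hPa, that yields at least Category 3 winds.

941 hPa

Category 3 begins at V = 96 kt.
Required ΔP = (96/6.4)^(1/0.64) = 15.000^1.562 ≈ 68.81 hPa.
P_c ≤ 1010 − 68.81 = 941.19, so the highest integer P_c is 941 hPa.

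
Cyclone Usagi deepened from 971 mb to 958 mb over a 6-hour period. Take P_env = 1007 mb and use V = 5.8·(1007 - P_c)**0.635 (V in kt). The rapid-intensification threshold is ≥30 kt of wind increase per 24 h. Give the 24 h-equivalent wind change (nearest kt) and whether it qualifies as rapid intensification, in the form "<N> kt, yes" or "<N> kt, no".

V₁: ΔP = 36, V ≈ 5.8 × 36^0.635 ≈ 56.45 kt.
V₂: ΔP = 49, V ≈ 5.8 × 49^0.635 ≈ 68.66 kt.
ΔV over 6 h = 12.21 kt → 24 h equivalent = 12.21 × 24/6 ≈ 48.84 kt.
49 kt ≥ 30 kt ⇒ rapid intensification.

49 kt, yes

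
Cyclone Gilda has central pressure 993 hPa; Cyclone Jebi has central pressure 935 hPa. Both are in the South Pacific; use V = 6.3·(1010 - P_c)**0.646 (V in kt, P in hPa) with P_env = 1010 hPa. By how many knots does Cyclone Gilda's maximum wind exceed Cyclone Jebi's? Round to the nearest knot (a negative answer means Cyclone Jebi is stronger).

-63 kt

Cyclone Gilda: ΔP = 17; V ≈ 6.3 × 17^0.646 ≈ 39.28 kt.
Cyclone Jebi: ΔP = 75; V ≈ 6.3 × 75^0.646 ≈ 102.48 kt.
Difference ≈ 39.28 − 102.48 = -63.20 → -63 kt.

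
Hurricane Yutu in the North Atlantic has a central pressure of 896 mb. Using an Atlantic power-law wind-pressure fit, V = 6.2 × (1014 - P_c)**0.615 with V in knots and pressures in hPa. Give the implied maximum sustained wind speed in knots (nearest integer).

ΔP = 1014 − 896 = 118 mb.
118^0.615 ≈ 18.802.
V ≈ 6.2 × 18.802 ≈ 116.6 kt.

117 kt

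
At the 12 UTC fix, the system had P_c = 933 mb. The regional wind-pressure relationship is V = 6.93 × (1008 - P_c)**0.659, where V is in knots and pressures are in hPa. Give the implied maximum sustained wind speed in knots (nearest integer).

119 kt

ΔP = 1008 − 933 = 75 mb.
75^0.659 ≈ 17.205.
V ≈ 6.93 × 17.205 ≈ 119.2 kt.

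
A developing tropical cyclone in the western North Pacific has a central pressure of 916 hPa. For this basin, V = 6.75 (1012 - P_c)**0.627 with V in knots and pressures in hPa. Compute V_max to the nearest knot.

ΔP = 1012 − 916 = 96 hPa.
96^0.627 ≈ 17.494.
V ≈ 6.75 × 17.494 ≈ 118.1 kt.

118 kt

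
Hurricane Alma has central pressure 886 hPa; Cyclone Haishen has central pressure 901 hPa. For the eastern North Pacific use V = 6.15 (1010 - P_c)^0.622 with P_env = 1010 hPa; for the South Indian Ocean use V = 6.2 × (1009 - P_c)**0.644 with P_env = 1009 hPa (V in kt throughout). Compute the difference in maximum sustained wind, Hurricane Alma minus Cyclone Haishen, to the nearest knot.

Hurricane Alma: ΔP = 124; V ≈ 6.15 × 124^0.622 ≈ 123.31 kt.
Cyclone Haishen: ΔP = 108; V ≈ 6.2 × 108^0.644 ≈ 126.45 kt.
Difference ≈ 123.31 − 126.45 = -3.14 → -3 kt.

-3 kt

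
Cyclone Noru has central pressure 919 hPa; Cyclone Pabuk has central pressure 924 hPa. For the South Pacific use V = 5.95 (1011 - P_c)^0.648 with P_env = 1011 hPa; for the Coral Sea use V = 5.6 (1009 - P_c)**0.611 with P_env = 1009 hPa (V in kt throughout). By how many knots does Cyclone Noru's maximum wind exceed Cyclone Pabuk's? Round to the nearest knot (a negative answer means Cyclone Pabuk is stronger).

27 kt

Cyclone Noru: ΔP = 92; V ≈ 5.95 × 92^0.648 ≈ 111.44 kt.
Cyclone Pabuk: ΔP = 85; V ≈ 5.6 × 85^0.611 ≈ 84.54 kt.
Difference ≈ 111.44 − 84.54 = 26.90 → 27 kt.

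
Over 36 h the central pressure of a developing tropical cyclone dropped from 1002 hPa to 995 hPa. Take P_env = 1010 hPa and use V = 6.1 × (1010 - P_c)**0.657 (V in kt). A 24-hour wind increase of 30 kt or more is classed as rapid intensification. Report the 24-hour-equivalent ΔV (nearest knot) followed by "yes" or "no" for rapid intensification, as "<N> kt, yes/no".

V₁: ΔP = 8, V ≈ 6.1 × 8^0.657 ≈ 23.91 kt.
V₂: ΔP = 15, V ≈ 6.1 × 15^0.657 ≈ 36.14 kt.
ΔV over 36 h = 12.23 kt → 24 h equivalent = 12.23 × 24/36 ≈ 8.15 kt.
8 kt < 30 kt ⇒ not rapid intensification.

8 kt, no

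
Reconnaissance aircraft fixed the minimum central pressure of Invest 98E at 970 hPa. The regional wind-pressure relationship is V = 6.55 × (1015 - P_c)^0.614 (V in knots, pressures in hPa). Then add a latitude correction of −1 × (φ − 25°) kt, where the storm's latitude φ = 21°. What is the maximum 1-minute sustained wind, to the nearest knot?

ΔP = 1015 − 970 = 45 hPa.
45^0.614 ≈ 10.353.
V ≈ 6.55 × 10.353 ≈ 67.8 kt.
Latitude correction: −1 × (21 − 25) = 4 kt.
Corrected V ≈ 71.8 kt → 72 kt.

72 kt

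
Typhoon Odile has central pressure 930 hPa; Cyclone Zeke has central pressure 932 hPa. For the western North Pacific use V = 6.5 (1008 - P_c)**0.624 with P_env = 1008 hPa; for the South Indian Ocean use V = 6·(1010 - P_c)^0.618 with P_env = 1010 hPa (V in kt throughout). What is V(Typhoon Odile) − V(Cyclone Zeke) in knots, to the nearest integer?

Typhoon Odile: ΔP = 78; V ≈ 6.5 × 78^0.624 ≈ 98.53 kt.
Cyclone Zeke: ΔP = 78; V ≈ 6 × 78^0.618 ≈ 88.61 kt.
Difference ≈ 98.53 − 88.61 = 9.92 → 10 kt.

10 kt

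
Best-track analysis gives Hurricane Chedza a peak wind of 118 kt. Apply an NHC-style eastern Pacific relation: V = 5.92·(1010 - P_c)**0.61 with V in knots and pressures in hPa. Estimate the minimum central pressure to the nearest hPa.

875 hPa

ΔP = (V / 5.92)^(1/0.61) = (118/5.92)^1.639.
118/5.92 = 19.932; 19.932^1.639 ≈ 135.03 hPa.
P_c = 1010 − 135.03 = 874.97 ≈ 875 hPa.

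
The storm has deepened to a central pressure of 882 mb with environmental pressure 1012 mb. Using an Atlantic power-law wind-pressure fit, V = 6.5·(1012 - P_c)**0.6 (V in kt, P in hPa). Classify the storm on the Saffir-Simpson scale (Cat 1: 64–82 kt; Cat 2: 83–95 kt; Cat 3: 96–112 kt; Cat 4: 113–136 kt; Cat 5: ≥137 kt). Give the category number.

ΔP = 1012 − 882 = 130 mb.
V ≈ 6.5 × 130^0.6 = 6.5 × 18.55 ≈ 121 kt.
121 kt falls in the Category 4 band.

4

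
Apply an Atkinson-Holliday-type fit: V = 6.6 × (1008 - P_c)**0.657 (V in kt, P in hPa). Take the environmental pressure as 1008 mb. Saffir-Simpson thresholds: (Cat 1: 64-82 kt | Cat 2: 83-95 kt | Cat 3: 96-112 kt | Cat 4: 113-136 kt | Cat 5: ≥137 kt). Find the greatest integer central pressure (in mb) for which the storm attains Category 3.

949 mb

Category 3 begins at V = 96 kt.
Required ΔP = (96/6.6)^(1/0.657) = 14.545^1.522 ≈ 58.85 mb.
P_c ≤ 1008 − 58.85 = 949.15, so the highest integer P_c is 949 mb.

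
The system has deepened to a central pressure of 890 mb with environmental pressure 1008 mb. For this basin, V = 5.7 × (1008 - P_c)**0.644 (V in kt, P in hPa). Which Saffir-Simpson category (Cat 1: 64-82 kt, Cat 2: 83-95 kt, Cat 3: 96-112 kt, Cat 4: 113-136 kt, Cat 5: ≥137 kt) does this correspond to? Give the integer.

ΔP = 1008 − 890 = 118 mb.
V ≈ 5.7 × 118^0.644 = 5.7 × 21.59 ≈ 123 kt.
123 kt falls in the Category 4 band.

4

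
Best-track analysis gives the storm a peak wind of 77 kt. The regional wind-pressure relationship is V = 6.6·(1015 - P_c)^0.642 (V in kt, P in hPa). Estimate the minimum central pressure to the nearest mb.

ΔP = (V / 6.6)^(1/0.642) = (77/6.6)^1.558.
77/6.6 = 11.667; 11.667^1.558 ≈ 45.91 mb.
P_c = 1015 − 45.91 = 969.09 ≈ 969 mb.

969 mb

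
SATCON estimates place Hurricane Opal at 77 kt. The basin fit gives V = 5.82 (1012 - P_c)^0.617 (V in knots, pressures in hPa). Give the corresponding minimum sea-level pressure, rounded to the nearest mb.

ΔP = (V / 5.82)^(1/0.617) = (77/5.82)^1.621.
77/5.82 = 13.230; 13.230^1.621 ≈ 65.73 mb.
P_c = 1012 − 65.73 = 946.27 ≈ 946 mb.

946 mb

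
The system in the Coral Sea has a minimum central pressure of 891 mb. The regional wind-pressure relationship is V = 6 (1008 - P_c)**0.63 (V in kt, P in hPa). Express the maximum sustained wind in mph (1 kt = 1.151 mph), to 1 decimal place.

ΔP = 1008 − 891 = 117 mb.
V ≈ 6 × 117^0.63 = 6 × 20.089 ≈ 120.534 kt.
120.534 × 1.151 ≈ 138.73 mph → 138.7 mph.

138.7 mph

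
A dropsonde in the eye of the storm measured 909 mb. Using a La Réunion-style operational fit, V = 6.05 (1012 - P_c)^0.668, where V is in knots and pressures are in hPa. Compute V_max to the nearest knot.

134 kt

ΔP = 1012 − 909 = 103 mb.
103^0.668 ≈ 22.109.
V ≈ 6.05 × 22.109 ≈ 133.8 kt.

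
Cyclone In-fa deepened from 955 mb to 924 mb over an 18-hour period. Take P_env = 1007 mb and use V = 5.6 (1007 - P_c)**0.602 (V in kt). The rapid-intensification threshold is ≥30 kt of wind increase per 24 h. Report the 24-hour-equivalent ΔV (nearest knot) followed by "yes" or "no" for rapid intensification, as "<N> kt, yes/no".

V₁: ΔP = 52, V ≈ 5.6 × 52^0.602 ≈ 60.43 kt.
V₂: ΔP = 83, V ≈ 5.6 × 83^0.602 ≈ 80.07 kt.
ΔV over 18 h = 19.64 kt → 24 h equivalent = 19.64 × 24/18 ≈ 26.19 kt.
26 kt < 30 kt ⇒ not rapid intensification.

26 kt, no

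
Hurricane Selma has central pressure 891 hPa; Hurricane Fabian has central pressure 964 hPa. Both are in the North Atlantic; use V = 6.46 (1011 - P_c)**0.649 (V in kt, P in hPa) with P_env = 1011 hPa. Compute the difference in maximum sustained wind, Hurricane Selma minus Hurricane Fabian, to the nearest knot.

Hurricane Selma: ΔP = 120; V ≈ 6.46 × 120^0.649 ≈ 144.42 kt.
Hurricane Fabian: ΔP = 47; V ≈ 6.46 × 47^0.649 ≈ 78.60 kt.
Difference ≈ 144.42 − 78.60 = 65.82 → 66 kt.

66 kt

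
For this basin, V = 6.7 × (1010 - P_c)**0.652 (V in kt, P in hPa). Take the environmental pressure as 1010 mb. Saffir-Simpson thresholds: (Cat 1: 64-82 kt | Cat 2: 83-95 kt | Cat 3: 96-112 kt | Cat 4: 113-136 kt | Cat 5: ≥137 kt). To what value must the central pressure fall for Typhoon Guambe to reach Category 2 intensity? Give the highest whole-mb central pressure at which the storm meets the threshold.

962 mb

Category 2 begins at V = 83 kt.
Required ΔP = (83/6.7)^(1/0.652) = 12.388^1.534 ≈ 47.47 mb.
P_c ≤ 1010 − 47.47 = 962.53, so the highest integer P_c is 962 mb.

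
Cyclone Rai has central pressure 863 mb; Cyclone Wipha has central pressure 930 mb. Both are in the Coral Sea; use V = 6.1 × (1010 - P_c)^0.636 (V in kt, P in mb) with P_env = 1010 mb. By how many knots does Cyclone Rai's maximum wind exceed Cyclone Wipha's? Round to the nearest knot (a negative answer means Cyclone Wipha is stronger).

47 kt

Cyclone Rai: ΔP = 147; V ≈ 6.1 × 147^0.636 ≈ 145.80 kt.
Cyclone Wipha: ΔP = 80; V ≈ 6.1 × 80^0.636 ≈ 99.01 kt.
Difference ≈ 145.80 − 99.01 = 46.79 → 47 kt.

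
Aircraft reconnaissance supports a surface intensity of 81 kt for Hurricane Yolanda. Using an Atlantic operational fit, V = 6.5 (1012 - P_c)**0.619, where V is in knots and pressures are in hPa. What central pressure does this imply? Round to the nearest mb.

ΔP = (V / 6.5)^(1/0.619) = (81/6.5)^1.616.
81/6.5 = 12.462; 12.462^1.616 ≈ 58.87 mb.
P_c = 1012 − 58.87 = 953.13 ≈ 953 mb.

953 mb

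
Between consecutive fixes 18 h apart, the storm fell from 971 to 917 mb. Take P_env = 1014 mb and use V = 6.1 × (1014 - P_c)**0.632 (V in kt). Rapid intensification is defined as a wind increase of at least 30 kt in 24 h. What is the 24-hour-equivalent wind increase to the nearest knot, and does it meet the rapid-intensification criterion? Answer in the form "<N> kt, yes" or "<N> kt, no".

59 kt, yes

V₁: ΔP = 43, V ≈ 6.1 × 43^0.632 ≈ 65.72 kt.
V₂: ΔP = 97, V ≈ 6.1 × 97^0.632 ≈ 109.89 kt.
ΔV over 18 h = 44.17 kt → 24 h equivalent = 44.17 × 24/18 ≈ 58.89 kt.
59 kt ≥ 30 kt ⇒ rapid intensification.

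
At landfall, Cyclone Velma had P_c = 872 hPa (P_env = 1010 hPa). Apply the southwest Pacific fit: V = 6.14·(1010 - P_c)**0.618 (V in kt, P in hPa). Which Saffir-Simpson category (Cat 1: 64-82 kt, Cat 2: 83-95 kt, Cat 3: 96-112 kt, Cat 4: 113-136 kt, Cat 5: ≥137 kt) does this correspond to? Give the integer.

ΔP = 1010 − 872 = 138 hPa.
V ≈ 6.14 × 138^0.618 = 6.14 × 21.01 ≈ 129 kt.
129 kt falls in the Category 4 band.

4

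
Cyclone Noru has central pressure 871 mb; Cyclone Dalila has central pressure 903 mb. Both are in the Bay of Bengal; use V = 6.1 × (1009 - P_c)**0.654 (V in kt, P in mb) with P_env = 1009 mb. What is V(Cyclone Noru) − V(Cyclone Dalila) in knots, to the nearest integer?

Cyclone Noru: ΔP = 138; V ≈ 6.1 × 138^0.654 ≈ 153.04 kt.
Cyclone Dalila: ΔP = 106; V ≈ 6.1 × 106^0.654 ≈ 128.79 kt.
Difference ≈ 153.04 − 128.79 = 24.25 → 24 kt.

24 kt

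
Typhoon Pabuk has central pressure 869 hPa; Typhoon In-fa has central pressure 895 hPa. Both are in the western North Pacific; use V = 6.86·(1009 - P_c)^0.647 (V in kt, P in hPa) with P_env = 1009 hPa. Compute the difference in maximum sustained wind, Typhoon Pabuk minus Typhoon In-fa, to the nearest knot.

Typhoon Pabuk: ΔP = 140; V ≈ 6.86 × 140^0.647 ≈ 167.83 kt.
Typhoon In-fa: ΔP = 114; V ≈ 6.86 × 114^0.647 ≈ 146.94 kt.
Difference ≈ 167.83 − 146.94 = 20.89 → 21 kt.

21 kt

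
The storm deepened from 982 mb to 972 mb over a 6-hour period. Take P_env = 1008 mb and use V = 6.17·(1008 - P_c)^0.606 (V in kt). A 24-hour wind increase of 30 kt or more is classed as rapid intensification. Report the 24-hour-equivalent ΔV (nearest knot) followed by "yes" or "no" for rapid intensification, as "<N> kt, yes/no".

39 kt, yes

V₁: ΔP = 26, V ≈ 6.17 × 26^0.606 ≈ 44.44 kt.
V₂: ΔP = 36, V ≈ 6.17 × 36^0.606 ≈ 54.13 kt.
ΔV over 6 h = 9.69 kt → 24 h equivalent = 9.69 × 24/6 ≈ 38.76 kt.
39 kt ≥ 30 kt ⇒ rapid intensification.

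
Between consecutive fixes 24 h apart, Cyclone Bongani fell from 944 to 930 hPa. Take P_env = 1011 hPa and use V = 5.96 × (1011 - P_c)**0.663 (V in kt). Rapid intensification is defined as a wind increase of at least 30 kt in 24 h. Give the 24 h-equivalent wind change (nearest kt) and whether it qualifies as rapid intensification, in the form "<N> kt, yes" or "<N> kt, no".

13 kt, no

V₁: ΔP = 67, V ≈ 5.96 × 67^0.663 ≈ 96.81 kt.
V₂: ΔP = 81, V ≈ 5.96 × 81^0.663 ≈ 109.79 kt.
ΔV over 24 h = 12.98 kt → 24 h equivalent = 12.98 × 24/24 ≈ 12.98 kt.
13 kt < 30 kt ⇒ not rapid intensification.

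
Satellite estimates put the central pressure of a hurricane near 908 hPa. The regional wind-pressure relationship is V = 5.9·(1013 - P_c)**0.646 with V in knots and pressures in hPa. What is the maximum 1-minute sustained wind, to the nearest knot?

ΔP = 1013 − 908 = 105 hPa.
105^0.646 ≈ 20.216.
V ≈ 5.9 × 20.216 ≈ 119.3 kt.

119 kt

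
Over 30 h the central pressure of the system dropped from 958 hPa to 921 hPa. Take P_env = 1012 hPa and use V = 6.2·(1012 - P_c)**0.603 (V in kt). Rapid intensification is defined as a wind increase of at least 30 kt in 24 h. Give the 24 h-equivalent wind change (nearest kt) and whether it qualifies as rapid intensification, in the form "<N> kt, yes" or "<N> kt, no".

V₁: ΔP = 54, V ≈ 6.2 × 54^0.603 ≈ 68.71 kt.
V₂: ΔP = 91, V ≈ 6.2 × 91^0.603 ≈ 94.12 kt.
ΔV over 30 h = 25.41 kt → 24 h equivalent = 25.41 × 24/30 ≈ 20.33 kt.
20 kt < 30 kt ⇒ not rapid intensification.

20 kt, no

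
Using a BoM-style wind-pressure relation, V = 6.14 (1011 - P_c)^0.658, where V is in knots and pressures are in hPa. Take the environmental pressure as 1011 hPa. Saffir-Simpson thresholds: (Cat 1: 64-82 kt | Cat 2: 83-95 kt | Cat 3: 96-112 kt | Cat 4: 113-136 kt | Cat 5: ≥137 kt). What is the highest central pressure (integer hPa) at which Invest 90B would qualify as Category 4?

Category 4 begins at V = 113 kt.
Required ΔP = (113/6.14)^(1/0.658) = 18.404^1.520 ≈ 83.63 hPa.
P_c ≤ 1011 − 83.63 = 927.37, so the highest integer P_c is 927 hPa.

927 hPa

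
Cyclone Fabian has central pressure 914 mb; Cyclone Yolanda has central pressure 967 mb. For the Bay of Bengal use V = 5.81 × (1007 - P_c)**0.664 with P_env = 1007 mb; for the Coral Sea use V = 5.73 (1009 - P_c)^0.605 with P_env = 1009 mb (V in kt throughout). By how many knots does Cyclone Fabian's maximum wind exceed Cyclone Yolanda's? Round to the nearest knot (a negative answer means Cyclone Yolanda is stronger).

63 kt

Cyclone Fabian: ΔP = 93; V ≈ 5.81 × 93^0.664 ≈ 117.83 kt.
Cyclone Yolanda: ΔP = 42; V ≈ 5.73 × 42^0.605 ≈ 54.98 kt.
Difference ≈ 117.83 − 54.98 = 62.85 → 63 kt.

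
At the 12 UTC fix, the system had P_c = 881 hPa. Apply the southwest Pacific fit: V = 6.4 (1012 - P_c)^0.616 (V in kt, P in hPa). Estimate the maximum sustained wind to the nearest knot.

ΔP = 1012 − 881 = 131 hPa.
131^0.616 ≈ 20.148.
V ≈ 6.4 × 20.148 ≈ 128.9 kt.

129 kt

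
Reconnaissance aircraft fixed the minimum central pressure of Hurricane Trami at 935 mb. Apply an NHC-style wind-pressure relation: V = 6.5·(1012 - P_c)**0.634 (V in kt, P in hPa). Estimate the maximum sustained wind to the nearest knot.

102 kt

ΔP = 1012 − 935 = 77 mb.
77^0.634 ≈ 15.705.
V ≈ 6.5 × 15.705 ≈ 102.1 kt.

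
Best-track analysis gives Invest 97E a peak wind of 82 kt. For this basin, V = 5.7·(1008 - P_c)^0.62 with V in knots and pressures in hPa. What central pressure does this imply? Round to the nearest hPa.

ΔP = (V / 5.7)^(1/0.62) = (82/5.7)^1.613.
82/5.7 = 14.386; 14.386^1.613 ≈ 73.73 hPa.
P_c = 1008 − 73.73 = 934.27 ≈ 934 hPa.

934 hPa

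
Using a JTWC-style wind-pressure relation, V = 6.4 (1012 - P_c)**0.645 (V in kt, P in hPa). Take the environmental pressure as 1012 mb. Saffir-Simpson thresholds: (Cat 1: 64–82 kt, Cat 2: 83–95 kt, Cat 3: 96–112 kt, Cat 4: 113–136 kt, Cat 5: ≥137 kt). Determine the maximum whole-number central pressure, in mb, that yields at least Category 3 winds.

Category 3 begins at V = 96 kt.
Required ΔP = (96/6.4)^(1/0.645) = 15.000^1.550 ≈ 66.59 mb.
P_c ≤ 1012 − 66.59 = 945.41, so the highest integer P_c is 945 mb.

945 mb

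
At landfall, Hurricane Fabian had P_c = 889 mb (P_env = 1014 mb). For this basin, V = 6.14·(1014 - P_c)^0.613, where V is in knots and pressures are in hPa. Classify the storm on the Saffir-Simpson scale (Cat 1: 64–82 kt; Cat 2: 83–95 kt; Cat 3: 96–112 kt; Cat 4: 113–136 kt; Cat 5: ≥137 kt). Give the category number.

ΔP = 1014 − 889 = 125 mb.
V ≈ 6.14 × 125^0.613 = 6.14 × 19.29 ≈ 118 kt.
118 kt falls in the Category 4 band.

4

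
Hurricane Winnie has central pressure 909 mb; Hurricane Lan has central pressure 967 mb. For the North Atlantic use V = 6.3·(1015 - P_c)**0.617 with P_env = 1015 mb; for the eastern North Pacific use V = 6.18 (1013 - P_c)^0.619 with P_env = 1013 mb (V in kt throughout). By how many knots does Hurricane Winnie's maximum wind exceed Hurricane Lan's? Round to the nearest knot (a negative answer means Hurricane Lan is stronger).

Hurricane Winnie: ΔP = 106; V ≈ 6.3 × 106^0.617 ≈ 111.93 kt.
Hurricane Lan: ΔP = 46; V ≈ 6.18 × 46^0.619 ≈ 66.11 kt.
Difference ≈ 111.93 − 66.11 = 45.82 → 46 kt.

46 kt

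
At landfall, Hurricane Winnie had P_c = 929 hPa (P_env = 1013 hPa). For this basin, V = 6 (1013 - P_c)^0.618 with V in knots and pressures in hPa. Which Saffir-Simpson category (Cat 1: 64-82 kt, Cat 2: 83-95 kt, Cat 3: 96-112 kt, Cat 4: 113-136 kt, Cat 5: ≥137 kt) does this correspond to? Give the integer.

2

ΔP = 1013 − 929 = 84 hPa.
V ≈ 6 × 84^0.618 = 6 × 15.46 ≈ 93 kt.
93 kt falls in the Category 2 band.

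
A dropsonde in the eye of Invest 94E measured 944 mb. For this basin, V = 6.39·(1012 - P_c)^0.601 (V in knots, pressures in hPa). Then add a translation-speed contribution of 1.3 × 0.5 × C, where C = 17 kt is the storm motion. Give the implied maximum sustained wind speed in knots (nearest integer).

92 kt

ΔP = 1012 − 944 = 68 mb.
68^0.601 ≈ 12.628.
V ≈ 6.39 × 12.628 ≈ 80.7 kt.
Translation term: 1.3 × 0.5 × 17 = 11.05 kt.
Corrected V ≈ 91.75 kt → 92 kt.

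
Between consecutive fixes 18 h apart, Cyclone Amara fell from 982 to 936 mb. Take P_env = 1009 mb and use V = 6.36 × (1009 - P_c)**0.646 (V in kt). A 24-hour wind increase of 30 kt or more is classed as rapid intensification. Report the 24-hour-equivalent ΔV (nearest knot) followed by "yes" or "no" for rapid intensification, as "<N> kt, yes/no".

64 kt, yes

V₁: ΔP = 27, V ≈ 6.36 × 27^0.646 ≈ 53.47 kt.
V₂: ΔP = 73, V ≈ 6.36 × 73^0.646 ≈ 101.66 kt.
ΔV over 18 h = 48.19 kt → 24 h equivalent = 48.19 × 24/18 ≈ 64.25 kt.
64 kt ≥ 30 kt ⇒ rapid intensification.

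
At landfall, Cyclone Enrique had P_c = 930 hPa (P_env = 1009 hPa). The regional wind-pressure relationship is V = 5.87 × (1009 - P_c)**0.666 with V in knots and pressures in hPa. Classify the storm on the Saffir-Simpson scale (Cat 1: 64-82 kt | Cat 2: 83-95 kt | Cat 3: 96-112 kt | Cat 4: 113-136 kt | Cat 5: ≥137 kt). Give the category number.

3

ΔP = 1009 − 930 = 79 hPa.
V ≈ 5.87 × 79^0.666 = 5.87 × 18.36 ≈ 108 kt.
108 kt falls in the Category 3 band.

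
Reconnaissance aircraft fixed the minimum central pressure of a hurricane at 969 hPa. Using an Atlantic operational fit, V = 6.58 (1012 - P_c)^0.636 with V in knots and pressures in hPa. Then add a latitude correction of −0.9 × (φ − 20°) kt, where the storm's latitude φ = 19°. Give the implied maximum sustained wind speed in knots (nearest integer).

73 kt

ΔP = 1012 − 969 = 43 hPa.
43^0.636 ≈ 10.937.
V ≈ 6.58 × 10.937 ≈ 72.0 kt.
Latitude correction: −0.9 × (19 − 20) = 0.9 kt.
Corrected V ≈ 72.9 kt → 73 kt.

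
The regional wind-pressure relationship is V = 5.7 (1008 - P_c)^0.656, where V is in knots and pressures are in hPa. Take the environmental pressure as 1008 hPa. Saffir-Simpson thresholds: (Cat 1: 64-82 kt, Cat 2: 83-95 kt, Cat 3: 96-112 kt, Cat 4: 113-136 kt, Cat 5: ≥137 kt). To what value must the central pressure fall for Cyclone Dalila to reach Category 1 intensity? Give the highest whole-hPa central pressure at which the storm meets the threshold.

Category 1 begins at V = 64 kt.
Required ΔP = (64/5.7)^(1/0.656) = 11.228^1.524 ≈ 39.91 hPa.
P_c ≤ 1008 − 39.91 = 968.09, so the highest integer P_c is 968 hPa.

968 hPa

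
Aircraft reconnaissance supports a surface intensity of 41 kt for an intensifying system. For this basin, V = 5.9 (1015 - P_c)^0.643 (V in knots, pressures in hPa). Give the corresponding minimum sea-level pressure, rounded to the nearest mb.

995 mb

ΔP = (V / 5.9)^(1/0.643) = (41/5.9)^1.555.
41/5.9 = 6.949; 6.949^1.555 ≈ 20.39 mb.
P_c = 1015 − 20.39 = 994.61 ≈ 995 mb.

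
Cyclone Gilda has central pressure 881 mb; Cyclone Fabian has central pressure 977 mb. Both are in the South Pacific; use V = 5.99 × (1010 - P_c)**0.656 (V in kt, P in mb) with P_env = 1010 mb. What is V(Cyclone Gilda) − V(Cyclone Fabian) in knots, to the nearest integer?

86 kt

Cyclone Gilda: ΔP = 129; V ≈ 5.99 × 129^0.656 ≈ 145.20 kt.
Cyclone Fabian: ΔP = 33; V ≈ 5.99 × 33^0.656 ≈ 59.37 kt.
Difference ≈ 145.20 − 59.37 = 85.83 → 86 kt.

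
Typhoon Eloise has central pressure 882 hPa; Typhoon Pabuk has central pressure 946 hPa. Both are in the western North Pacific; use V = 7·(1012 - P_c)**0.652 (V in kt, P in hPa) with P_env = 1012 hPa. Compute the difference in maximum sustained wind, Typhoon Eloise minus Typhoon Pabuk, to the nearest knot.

Typhoon Eloise: ΔP = 130; V ≈ 7 × 130^0.652 ≈ 167.26 kt.
Typhoon Pabuk: ΔP = 66; V ≈ 7 × 66^0.652 ≈ 107.51 kt.
Difference ≈ 167.26 − 107.51 = 59.75 → 60 kt.

60 kt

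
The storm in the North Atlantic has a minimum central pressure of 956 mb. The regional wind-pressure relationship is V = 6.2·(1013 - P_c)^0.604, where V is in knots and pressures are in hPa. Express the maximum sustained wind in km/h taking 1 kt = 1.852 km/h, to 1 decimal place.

132.0 km/h

ΔP = 1013 − 956 = 57 mb.
V ≈ 6.2 × 57^0.604 = 6.2 × 11.496 ≈ 71.275 kt.
71.275 × 1.852 ≈ 132.00 km/h → 132.0 km/h.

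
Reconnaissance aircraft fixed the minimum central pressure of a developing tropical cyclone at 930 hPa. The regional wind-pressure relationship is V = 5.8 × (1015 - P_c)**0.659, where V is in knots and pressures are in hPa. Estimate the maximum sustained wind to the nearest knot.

ΔP = 1015 − 930 = 85 hPa.
85^0.659 ≈ 18.685.
V ≈ 5.8 × 18.685 ≈ 108.4 kt.

108 kt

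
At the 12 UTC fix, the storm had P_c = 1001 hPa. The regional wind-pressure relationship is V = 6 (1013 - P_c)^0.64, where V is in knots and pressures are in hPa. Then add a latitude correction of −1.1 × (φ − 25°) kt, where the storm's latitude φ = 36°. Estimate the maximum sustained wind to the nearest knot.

17 kt

ΔP = 1013 − 1001 = 12 hPa.
12^0.64 ≈ 4.905.
V ≈ 6 × 4.905 ≈ 29.4 kt.
Latitude correction: −1.1 × (36 − 25) = -12.1 kt.
Corrected V ≈ 17.3 kt → 17 kt.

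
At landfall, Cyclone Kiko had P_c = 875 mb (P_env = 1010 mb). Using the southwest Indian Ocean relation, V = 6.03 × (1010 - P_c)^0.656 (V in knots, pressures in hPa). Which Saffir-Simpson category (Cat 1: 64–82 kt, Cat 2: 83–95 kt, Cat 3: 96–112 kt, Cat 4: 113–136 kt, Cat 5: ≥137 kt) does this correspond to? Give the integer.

5

ΔP = 1010 − 875 = 135 mb.
V ≈ 6.03 × 135^0.656 = 6.03 × 24.97 ≈ 151 kt.
151 kt falls in the Category 5 band.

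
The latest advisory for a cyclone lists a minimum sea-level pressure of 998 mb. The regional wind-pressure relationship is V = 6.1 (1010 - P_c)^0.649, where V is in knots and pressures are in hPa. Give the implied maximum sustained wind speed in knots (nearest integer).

31 kt

ΔP = 1010 − 998 = 12 mb.
12^0.649 ≈ 5.016.
V ≈ 6.1 × 5.016 ≈ 30.6 kt.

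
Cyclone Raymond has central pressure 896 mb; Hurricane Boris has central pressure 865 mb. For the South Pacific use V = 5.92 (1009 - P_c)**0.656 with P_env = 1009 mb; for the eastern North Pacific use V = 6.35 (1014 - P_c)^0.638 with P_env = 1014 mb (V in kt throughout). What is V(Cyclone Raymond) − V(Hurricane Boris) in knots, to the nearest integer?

Cyclone Raymond: ΔP = 113; V ≈ 5.92 × 113^0.656 ≈ 131.57 kt.
Hurricane Boris: ΔP = 149; V ≈ 6.35 × 149^0.638 ≈ 154.62 kt.
Difference ≈ 131.57 − 154.62 = -23.05 → -23 kt.

-23 kt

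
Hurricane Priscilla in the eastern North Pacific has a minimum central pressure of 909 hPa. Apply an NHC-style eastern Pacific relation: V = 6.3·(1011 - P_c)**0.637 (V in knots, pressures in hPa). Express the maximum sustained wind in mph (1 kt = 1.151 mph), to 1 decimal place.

138.0 mph

ΔP = 1011 − 909 = 102 hPa.
V ≈ 6.3 × 102^0.637 = 6.3 × 19.032 ≈ 119.900 kt.
119.900 × 1.151 ≈ 138.00 mph → 138.0 mph.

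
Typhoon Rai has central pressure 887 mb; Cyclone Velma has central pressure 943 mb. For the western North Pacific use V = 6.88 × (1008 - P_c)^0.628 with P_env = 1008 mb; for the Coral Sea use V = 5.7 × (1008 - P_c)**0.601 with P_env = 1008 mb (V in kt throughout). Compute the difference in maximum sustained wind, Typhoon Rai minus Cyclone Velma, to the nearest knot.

Typhoon Rai: ΔP = 121; V ≈ 6.88 × 121^0.628 ≈ 139.82 kt.
Cyclone Velma: ΔP = 65; V ≈ 5.7 × 65^0.601 ≈ 70.05 kt.
Difference ≈ 139.82 − 70.05 = 69.77 → 70 kt.

70 kt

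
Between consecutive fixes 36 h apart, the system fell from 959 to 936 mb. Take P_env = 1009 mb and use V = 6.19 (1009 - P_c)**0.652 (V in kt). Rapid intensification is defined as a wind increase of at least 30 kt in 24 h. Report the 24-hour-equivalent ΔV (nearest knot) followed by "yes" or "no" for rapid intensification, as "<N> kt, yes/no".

V₁: ΔP = 50, V ≈ 6.19 × 50^0.652 ≈ 79.33 kt.
V₂: ΔP = 73, V ≈ 6.19 × 73^0.652 ≈ 101.53 kt.
ΔV over 36 h = 22.20 kt → 24 h equivalent = 22.20 × 24/36 ≈ 14.80 kt.
15 kt < 30 kt ⇒ not rapid intensification.

15 kt, no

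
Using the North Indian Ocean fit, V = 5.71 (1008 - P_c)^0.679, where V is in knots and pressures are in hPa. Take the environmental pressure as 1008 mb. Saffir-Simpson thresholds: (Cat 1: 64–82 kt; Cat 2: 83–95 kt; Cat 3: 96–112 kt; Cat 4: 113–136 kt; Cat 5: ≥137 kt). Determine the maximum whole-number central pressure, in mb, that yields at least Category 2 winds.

Category 2 begins at V = 83 kt.
Required ΔP = (83/5.71)^(1/0.679) = 14.536^1.473 ≈ 51.52 mb.
P_c ≤ 1008 − 51.52 = 956.48, so the highest integer P_c is 956 mb.

956 mb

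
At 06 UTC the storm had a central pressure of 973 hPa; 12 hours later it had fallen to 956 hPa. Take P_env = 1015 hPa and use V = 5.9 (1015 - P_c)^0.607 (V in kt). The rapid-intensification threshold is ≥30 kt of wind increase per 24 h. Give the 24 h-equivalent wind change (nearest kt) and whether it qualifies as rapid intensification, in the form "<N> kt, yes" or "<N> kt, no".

V₁: ΔP = 42, V ≈ 5.9 × 42^0.607 ≈ 57.04 kt.
V₂: ΔP = 59, V ≈ 5.9 × 59^0.607 ≈ 70.11 kt.
ΔV over 12 h = 13.07 kt → 24 h equivalent = 13.07 × 24/12 ≈ 26.14 kt.
26 kt < 30 kt ⇒ not rapid intensification.

26 kt, no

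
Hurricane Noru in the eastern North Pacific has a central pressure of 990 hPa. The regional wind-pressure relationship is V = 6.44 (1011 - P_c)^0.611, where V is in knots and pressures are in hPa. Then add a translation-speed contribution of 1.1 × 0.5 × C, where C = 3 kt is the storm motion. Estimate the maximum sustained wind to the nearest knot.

ΔP = 1011 − 990 = 21 hPa.
21^0.611 ≈ 6.425.
V ≈ 6.44 × 6.425 ≈ 41.4 kt.
Translation term: 1.1 × 0.5 × 3 = 1.65 kt.
Corrected V ≈ 43.05 kt → 43 kt.

43 kt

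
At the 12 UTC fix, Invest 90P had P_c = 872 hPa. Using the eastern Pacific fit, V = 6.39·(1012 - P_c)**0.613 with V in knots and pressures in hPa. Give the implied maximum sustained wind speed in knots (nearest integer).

ΔP = 1012 − 872 = 140 hPa.
140^0.613 ≈ 20.681.
V ≈ 6.39 × 20.681 ≈ 132.2 kt.

132 kt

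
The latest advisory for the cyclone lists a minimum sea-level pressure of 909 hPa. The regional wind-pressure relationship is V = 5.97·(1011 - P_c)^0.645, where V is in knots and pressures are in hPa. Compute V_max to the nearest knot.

ΔP = 1011 − 909 = 102 hPa.
102^0.645 ≈ 19.749.
V ≈ 5.97 × 19.749 ≈ 117.9 kt.

118 kt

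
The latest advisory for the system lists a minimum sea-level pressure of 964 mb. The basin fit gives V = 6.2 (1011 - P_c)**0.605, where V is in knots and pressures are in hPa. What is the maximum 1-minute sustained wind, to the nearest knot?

64 kt

ΔP = 1011 − 964 = 47 mb.
47^0.605 ≈ 10.271.
V ≈ 6.2 × 10.271 ≈ 63.7 kt.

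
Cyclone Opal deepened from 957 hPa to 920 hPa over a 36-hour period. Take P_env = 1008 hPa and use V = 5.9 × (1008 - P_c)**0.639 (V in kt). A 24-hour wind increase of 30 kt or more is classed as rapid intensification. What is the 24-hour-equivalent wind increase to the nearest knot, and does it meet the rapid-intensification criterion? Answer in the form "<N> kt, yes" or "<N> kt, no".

V₁: ΔP = 51, V ≈ 5.9 × 51^0.639 ≈ 72.78 kt.
V₂: ΔP = 88, V ≈ 5.9 × 88^0.639 ≈ 103.13 kt.
ΔV over 36 h = 30.35 kt → 24 h equivalent = 30.35 × 24/36 ≈ 20.23 kt.
20 kt < 30 kt ⇒ not rapid intensification.

20 kt, no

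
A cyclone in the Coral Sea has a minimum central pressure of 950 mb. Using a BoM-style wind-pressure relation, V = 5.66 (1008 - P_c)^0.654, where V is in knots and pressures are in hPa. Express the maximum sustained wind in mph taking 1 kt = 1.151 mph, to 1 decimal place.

92.7 mph

ΔP = 1008 − 950 = 58 mb.
V ≈ 5.66 × 58^0.654 = 5.66 × 14.233 ≈ 80.556 kt.
80.556 × 1.151 ≈ 92.72 mph → 92.7 mph.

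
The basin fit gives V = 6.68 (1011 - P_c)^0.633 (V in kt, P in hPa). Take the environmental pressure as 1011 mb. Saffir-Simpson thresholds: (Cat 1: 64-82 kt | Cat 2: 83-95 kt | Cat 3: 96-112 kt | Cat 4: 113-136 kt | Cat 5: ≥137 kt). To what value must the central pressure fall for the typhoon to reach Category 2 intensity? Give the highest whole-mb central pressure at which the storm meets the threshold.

Category 2 begins at V = 83 kt.
Required ΔP = (83/6.68)^(1/0.633) = 12.425^1.580 ≈ 53.55 mb.
P_c ≤ 1011 − 53.55 = 957.45, so the highest integer P_c is 957 mb.

957 mb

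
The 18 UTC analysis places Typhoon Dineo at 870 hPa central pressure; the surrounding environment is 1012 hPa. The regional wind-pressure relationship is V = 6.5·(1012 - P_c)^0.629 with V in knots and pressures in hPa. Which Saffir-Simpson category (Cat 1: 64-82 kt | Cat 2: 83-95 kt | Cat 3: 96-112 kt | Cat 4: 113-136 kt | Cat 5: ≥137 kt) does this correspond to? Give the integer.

ΔP = 1012 − 870 = 142 hPa.
V ≈ 6.5 × 142^0.629 = 6.5 × 22.58 ≈ 147 kt.
147 kt falls in the Category 5 band.

5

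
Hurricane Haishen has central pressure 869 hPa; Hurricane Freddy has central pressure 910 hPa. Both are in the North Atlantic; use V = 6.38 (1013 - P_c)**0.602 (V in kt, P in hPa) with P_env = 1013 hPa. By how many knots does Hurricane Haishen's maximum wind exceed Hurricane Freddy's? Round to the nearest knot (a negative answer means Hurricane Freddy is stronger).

23 kt

Hurricane Haishen: ΔP = 144; V ≈ 6.38 × 144^0.602 ≈ 127.10 kt.
Hurricane Freddy: ΔP = 103; V ≈ 6.38 × 103^0.602 ≈ 103.88 kt.
Difference ≈ 127.10 − 103.88 = 23.22 → 23 kt.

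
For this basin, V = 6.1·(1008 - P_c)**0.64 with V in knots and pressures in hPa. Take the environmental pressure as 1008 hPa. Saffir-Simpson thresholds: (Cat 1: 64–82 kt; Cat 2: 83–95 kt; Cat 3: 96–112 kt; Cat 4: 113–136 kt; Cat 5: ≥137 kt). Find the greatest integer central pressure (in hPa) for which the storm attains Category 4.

912 hPa

Category 4 begins at V = 113 kt.
Required ΔP = (113/6.1)^(1/0.64) = 18.525^1.562 ≈ 95.69 hPa.
P_c ≤ 1008 − 95.69 = 912.31, so the highest integer P_c is 912 hPa.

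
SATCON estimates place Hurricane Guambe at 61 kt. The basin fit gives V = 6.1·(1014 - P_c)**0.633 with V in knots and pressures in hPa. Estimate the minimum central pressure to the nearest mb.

ΔP = (V / 6.1)^(1/0.633) = (61/6.1)^1.580.
61/6.1 = 10.000; 10.000^1.580 ≈ 38.00 mb.
P_c = 1014 − 38.00 = 976.00 ≈ 976 mb.

976 mb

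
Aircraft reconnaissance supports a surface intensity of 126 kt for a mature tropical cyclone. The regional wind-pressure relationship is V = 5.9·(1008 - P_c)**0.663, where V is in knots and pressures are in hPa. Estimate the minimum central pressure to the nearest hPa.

ΔP = (V / 5.9)^(1/0.663) = (126/5.9)^1.508.
126/5.9 = 21.356; 21.356^1.508 ≈ 101.23 hPa.
P_c = 1008 − 101.23 = 906.77 ≈ 907 hPa.

907 hPa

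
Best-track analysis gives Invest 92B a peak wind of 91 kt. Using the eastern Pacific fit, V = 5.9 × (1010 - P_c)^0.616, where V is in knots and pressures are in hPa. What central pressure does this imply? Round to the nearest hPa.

ΔP = (V / 5.9)^(1/0.616) = (91/5.9)^1.623.
91/5.9 = 15.424; 15.424^1.623 ≈ 84.89 hPa.
P_c = 1010 − 84.89 = 925.11 ≈ 925 hPa.

925 hPa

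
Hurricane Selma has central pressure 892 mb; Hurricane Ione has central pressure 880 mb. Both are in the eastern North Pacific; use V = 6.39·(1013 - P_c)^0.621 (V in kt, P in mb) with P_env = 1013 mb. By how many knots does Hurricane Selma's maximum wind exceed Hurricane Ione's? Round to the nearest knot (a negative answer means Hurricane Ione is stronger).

-8 kt

Hurricane Selma: ΔP = 121; V ≈ 6.39 × 121^0.621 ≈ 125.58 kt.
Hurricane Ione: ΔP = 133; V ≈ 6.39 × 133^0.621 ≈ 133.17 kt.
Difference ≈ 125.58 − 133.17 = -7.59 → -8 kt.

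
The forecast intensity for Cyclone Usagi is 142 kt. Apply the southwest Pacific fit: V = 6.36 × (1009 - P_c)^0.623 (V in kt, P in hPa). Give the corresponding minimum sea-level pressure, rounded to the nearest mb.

863 mb

ΔP = (V / 6.36)^(1/0.623) = (142/6.36)^1.605.
142/6.36 = 22.327; 22.327^1.605 ≈ 146.24 mb.
P_c = 1009 − 146.24 = 862.76 ≈ 863 mb.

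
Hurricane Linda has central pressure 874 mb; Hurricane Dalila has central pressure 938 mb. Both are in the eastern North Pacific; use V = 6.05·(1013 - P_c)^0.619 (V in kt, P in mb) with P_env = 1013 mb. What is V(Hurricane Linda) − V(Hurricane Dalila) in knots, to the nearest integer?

Hurricane Linda: ΔP = 139; V ≈ 6.05 × 139^0.619 ≈ 128.32 kt.
Hurricane Dalila: ΔP = 75; V ≈ 6.05 × 75^0.619 ≈ 87.58 kt.
Difference ≈ 128.32 − 87.58 = 40.74 → 41 kt.

41 kt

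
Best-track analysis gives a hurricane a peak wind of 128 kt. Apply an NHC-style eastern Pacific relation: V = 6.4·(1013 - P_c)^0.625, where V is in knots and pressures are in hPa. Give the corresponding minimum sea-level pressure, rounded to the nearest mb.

ΔP = (V / 6.4)^(1/0.625) = (128/6.4)^1.600.
128/6.4 = 20.000; 20.000^1.600 ≈ 120.68 mb.
P_c = 1013 − 120.68 = 892.32 ≈ 892 mb.

892 mb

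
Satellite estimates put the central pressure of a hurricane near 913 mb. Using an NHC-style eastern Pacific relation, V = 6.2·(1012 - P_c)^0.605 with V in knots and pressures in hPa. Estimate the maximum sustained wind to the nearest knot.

100 kt

ΔP = 1012 − 913 = 99 mb.
99^0.605 ≈ 16.120.
V ≈ 6.2 × 16.120 ≈ 99.9 kt.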